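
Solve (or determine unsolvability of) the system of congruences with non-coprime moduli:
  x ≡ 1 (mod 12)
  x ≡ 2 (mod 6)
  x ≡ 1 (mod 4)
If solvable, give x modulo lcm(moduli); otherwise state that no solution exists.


Moduli 12, 6, 4 are not pairwise coprime, so CRT works modulo lcm(m_i) when all pairwise compatibility conditions hold.
Pairwise compatibility: gcd(m_i, m_j) must divide a_i - a_j for every pair.
Merge one congruence at a time:
  Start: x ≡ 1 (mod 12).
  Combine with x ≡ 2 (mod 6): gcd(12, 6) = 6, and 2 - 1 = 1 is NOT divisible by 6.
    ⇒ system is inconsistent (no integer solution).

No solution (the system is inconsistent).


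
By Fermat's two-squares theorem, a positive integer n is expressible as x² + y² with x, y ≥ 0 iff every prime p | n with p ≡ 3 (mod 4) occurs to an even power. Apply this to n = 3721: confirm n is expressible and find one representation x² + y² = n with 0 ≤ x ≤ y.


Step 1: Factor n = 3721 = 61^2.
Step 2: Check the mod-4 condition on each prime factor: 61 ≡ 1 (mod 4), exponent 2.
All primes ≡ 3 (mod 4) appear to even exponent (or don't appear), so by the two-squares theorem n IS expressible as a sum of two squares.
Step 3: Build a representation. Here n = 61 · 61 is a product of primes ≡ 1 (mod 4). Each prime p ≡ 1 (mod 4) is itself a sum of two squares; find a² by testing p − a² for a perfect square:
  61: 61 − 1² = 60, 61 − 2² = 57, 61 − 3² = 52, 61 − 4² = 45, 61 − 5² = 36 = 6² ⇒ 61 = 5² + 6².
  Combine using the Brahmagupta–Fibonacci identity (a² + b²)(c² + d²) = (ac − bd)² + (ad + bc)² = (ac + bd)² + (ad − bc)²:
  61 · 61 = 3721: from (5² + 6²)(5² + 6²), take (5·5 − 6·6, 5·6 + 6·5) = (25 − 36, 30 + 30) = (-11, 60); dropping signs (only squares matter) gives (11, 60); check 11² + 60² = 121 + 3600 = 3721 ✓.
Step 4: Order so x ≤ y and verify: 11² + 60² = 121 + 3600 = 3721 = n. ✓

n = 3721 = 11² + 60² (one valid representation with x ≤ y).


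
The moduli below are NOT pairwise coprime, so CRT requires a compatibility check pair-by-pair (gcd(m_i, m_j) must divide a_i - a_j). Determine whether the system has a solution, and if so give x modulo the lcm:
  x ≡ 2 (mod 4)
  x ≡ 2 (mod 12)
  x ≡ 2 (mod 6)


Moduli 4, 12, 6 are not pairwise coprime, so CRT works modulo lcm(m_i) when all pairwise compatibility conditions hold.
Pairwise compatibility: gcd(m_i, m_j) must divide a_i - a_j for every pair.
Merge one congruence at a time:
  Start: x ≡ 2 (mod 4).
  Combine with x ≡ 2 (mod 12): gcd(4, 12) = 4; 2 - 2 = 0, which IS divisible by 4, so compatible.
    Write x = 2 + 4·t and substitute into x ≡ 2 (mod 12): 4·t ≡ 2 − 2 = 0 (mod 12).
    Divide the congruence (and modulus) by g = 4: 1·t ≡ 0 (mod 3).
    So t ≡ 0 (mod 3).
    Then x = 2 + 4·0 = 2, valid modulo lcm(4, 12) = 12: x ≡ 2 (mod 12).
  Combine with x ≡ 2 (mod 6): gcd(12, 6) = 6; 2 - 2 = 0, which IS divisible by 6, so compatible.
    Write x = 2 + 12·t and substitute into x ≡ 2 (mod 6): 12·t ≡ 2 − 2 = 0 (mod 6).
    Divide the congruence (and modulus) by g = 6: 2·t ≡ 0 (mod 1).
    Modulo 1 every t works; take t = 0.
    Then x = 2 + 12·0 = 2, valid modulo lcm(12, 6) = 12: x ≡ 2 (mod 12).
Verify: 2 mod 4 = 2, 2 mod 12 = 2, 2 mod 6 = 2.

x ≡ 2 (mod 12).


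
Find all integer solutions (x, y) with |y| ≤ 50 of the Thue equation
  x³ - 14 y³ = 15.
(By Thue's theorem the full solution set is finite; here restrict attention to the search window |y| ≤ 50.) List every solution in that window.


The equation is x³ - 14y³ = 15. For fixed y, x³ = 14·y³ + 15, so a solution requires the RHS to be a perfect cube.
Strategy: iterate y from -50 to 50, compute RHS = 14·y³ + 15, and check whether it is a (positive or negative) perfect cube.
Check small values of y:
  y = 0: RHS = 15 is not a perfect cube.
  y = 1: RHS = 29 is not a perfect cube.
  y = -1: RHS = 1 = (1)³ ⇒ x = 1 works.
  y = 2: RHS = 127 is not a perfect cube.
  y = -2: RHS = -97 is not a perfect cube.
  y = 3: RHS = 393 is not a perfect cube.
  y = -3: RHS = -363 is not a perfect cube.
Continuing the search up to |y| = 50 finds no further solutions beyond those listed.
Collected solutions: (1, -1).

Solutions (with |y| ≤ 50): (1, -1).


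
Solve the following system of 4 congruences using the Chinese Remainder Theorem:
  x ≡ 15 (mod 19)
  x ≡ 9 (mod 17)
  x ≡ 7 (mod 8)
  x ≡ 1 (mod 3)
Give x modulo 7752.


Product of moduli M = 19 · 17 · 8 · 3 = 7752.
Merge one congruence at a time:
  Start: x ≡ 15 (mod 19).
  Combine with x ≡ 9 (mod 17); new modulus lcm = 323.
    Write x = 15 + 19·t and substitute into x ≡ 9 (mod 17): 19·t ≡ 9 − 15 = -6 (mod 17).
    Reduce coefficients mod 17: 2·t ≡ 11 (mod 17).
    The inverse of 2 mod 17 is 9 (since 2·9 = 18 = 1·17 + 1), so t ≡ 9·11 = 99 ≡ 14 (mod 17).
    Then x = 15 + 19·14 = 281, valid modulo lcm(19, 17) = 323: x ≡ 281 (mod 323).
  Combine with x ≡ 7 (mod 8); new modulus lcm = 2584.
    Write x = 281 + 323·t and substitute into x ≡ 7 (mod 8): 323·t ≡ 7 − 281 = -274 (mod 8).
    Reduce coefficients mod 8: 3·t ≡ 6 (mod 8).
    The inverse of 3 mod 8 is 3 (since 3·3 = 9 = 1·8 + 1), so t ≡ 3·6 = 18 ≡ 2 (mod 8).
    Then x = 281 + 323·2 = 927, valid modulo lcm(323, 8) = 2584: x ≡ 927 (mod 2584).
  Combine with x ≡ 1 (mod 3); new modulus lcm = 7752.
    Write x = 927 + 2584·t and substitute into x ≡ 1 (mod 3): 2584·t ≡ 1 − 927 = -926 (mod 3).
    Reduce coefficients mod 3: 1·t ≡ 1 (mod 3).
    So t ≡ 1 (mod 3).
    Then x = 927 + 2584·1 = 3511, valid modulo lcm(2584, 3) = 7752: x ≡ 3511 (mod 7752).
Verify against each original: 3511 mod 19 = 15, 3511 mod 17 = 9, 3511 mod 8 = 7, 3511 mod 3 = 1.

x ≡ 3511 (mod 7752).


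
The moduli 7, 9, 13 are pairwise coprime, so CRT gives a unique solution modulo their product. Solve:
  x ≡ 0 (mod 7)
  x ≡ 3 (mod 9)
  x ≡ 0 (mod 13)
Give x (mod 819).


Moduli 7, 9, 13 are pairwise coprime; by CRT there is a unique solution modulo M = 7 · 9 · 13 = 819.
Solve pairwise, accumulating the modulus:
  Start with x ≡ 0 (mod 7).
  Combine with x ≡ 3 (mod 9): since gcd(7, 9) = 1, we get a unique residue mod 63.
    Write x = 0 + 7·t and substitute into x ≡ 3 (mod 9): 7·t ≡ 3 − 0 = 3 (mod 9).
    The inverse of 7 mod 9 is 4 (since 7·4 = 28 = 3·9 + 1), so t ≡ 4·3 = 12 ≡ 3 (mod 9).
    Then x = 0 + 7·3 = 21, valid modulo lcm(7, 9) = 63: x ≡ 21 (mod 63).
  Combine with x ≡ 0 (mod 13): since gcd(63, 13) = 1, we get a unique residue mod 819.
    Write x = 21 + 63·t and substitute into x ≡ 0 (mod 13): 63·t ≡ 0 − 21 = -21 (mod 13).
    Reduce coefficients mod 13: 11·t ≡ 5 (mod 13).
    The inverse of 11 mod 13 is 6 (since 11·6 = 66 = 5·13 + 1), so t ≡ 6·5 = 30 ≡ 4 (mod 13).
    Then x = 21 + 63·4 = 273, valid modulo lcm(63, 13) = 819: x ≡ 273 (mod 819).
Verify: 273 mod 7 = 0 ✓, 273 mod 9 = 3 ✓, 273 mod 13 = 0 ✓.

x ≡ 273 (mod 819).


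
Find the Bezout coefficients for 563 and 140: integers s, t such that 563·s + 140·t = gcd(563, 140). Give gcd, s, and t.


Euclidean algorithm on (563, 140) — divide until remainder is 0:
  563 = 4 · 140 + 3
  140 = 46 · 3 + 2
  3 = 1 · 2 + 1
  2 = 2 · 1 + 0
gcd(563, 140) = 1.
Track Bezout coefficients alongside the remainders: start with r₀ = 563 = a·1 + b·0 (s = 1, t = 0) and r₁ = 140 = a·0 + b·1 (s = 0, t = 1); each new remainder r_{k+1} = r_{k-1} − q_k·r_k inherits s_{k+1} = s_{k-1} − q_k·s_k, t_{k+1} = t_{k-1} − q_k·t_k, so r_k = a·s_k + b·t_k at every step:
  q = 4: r = 3, s = 1 − 4·0 = 1, t = 0 − 4·1 = -4  (check: 563·1 + 140·(-4) = 3)
  q = 46: r = 2, s = 0 − 46·1 = -46, t = 1 − 46·(-4) = 185  (check: 563·(-46) + 140·185 = 2)
  q = 1: r = 1, s = 1 − 1·(-46) = 47, t = -4 − 1·185 = -189  (check: 563·47 + 140·(-189) = 1)
The row with r = 1 (the gcd) gives the Bezout coefficients s = 47, t = -189.
Result: 563 · (47) + 140 · (-189) = 1.

gcd(563, 140) = 1; s = 47, t = -189 (check: 563·47 + 140·(-189) = 1).


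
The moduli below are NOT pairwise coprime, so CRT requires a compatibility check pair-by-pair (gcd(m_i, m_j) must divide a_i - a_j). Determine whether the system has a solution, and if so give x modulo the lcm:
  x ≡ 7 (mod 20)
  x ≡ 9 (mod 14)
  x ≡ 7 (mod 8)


Moduli 20, 14, 8 are not pairwise coprime, so CRT works modulo lcm(m_i) when all pairwise compatibility conditions hold.
Pairwise compatibility: gcd(m_i, m_j) must divide a_i - a_j for every pair.
Merge one congruence at a time:
  Start: x ≡ 7 (mod 20).
  Combine with x ≡ 9 (mod 14): gcd(20, 14) = 2; 9 - 7 = 2, which IS divisible by 2, so compatible.
    Write x = 7 + 20·t and substitute into x ≡ 9 (mod 14): 20·t ≡ 9 − 7 = 2 (mod 14).
    Divide the congruence (and modulus) by g = 2: 10·t ≡ 1 (mod 7).
    Reduce coefficients mod 7: 3·t ≡ 1 (mod 7).
    The inverse of 3 mod 7 is 5 (since 3·5 = 15 = 2·7 + 1), so t ≡ 5·1 = 5 ≡ 5 (mod 7).
    Then x = 7 + 20·5 = 107, valid modulo lcm(20, 14) = 140: x ≡ 107 (mod 140).
  Combine with x ≡ 7 (mod 8): gcd(140, 8) = 4; 7 - 107 = -100, which IS divisible by 4, so compatible.
    Write x = 107 + 140·t and substitute into x ≡ 7 (mod 8): 140·t ≡ 7 − 107 = -100 (mod 8).
    Divide the congruence (and modulus) by g = 4: 35·t ≡ -25 (mod 2).
    Reduce coefficients mod 2: 1·t ≡ 1 (mod 2).
    So t ≡ 1 (mod 2).
    Then x = 107 + 140·1 = 247, valid modulo lcm(140, 8) = 280: x ≡ 247 (mod 280).
Verify: 247 mod 20 = 7, 247 mod 14 = 9, 247 mod 8 = 7.

x ≡ 247 (mod 280).


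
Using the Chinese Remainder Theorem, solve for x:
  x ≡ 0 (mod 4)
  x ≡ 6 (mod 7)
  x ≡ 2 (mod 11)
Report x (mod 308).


Moduli 4, 7, 11 are pairwise coprime; by CRT there is a unique solution modulo M = 4 · 7 · 11 = 308.
Solve pairwise, accumulating the modulus:
  Start with x ≡ 0 (mod 4).
  Combine with x ≡ 6 (mod 7): since gcd(4, 7) = 1, we get a unique residue mod 28.
    Write x = 0 + 4·t and substitute into x ≡ 6 (mod 7): 4·t ≡ 6 − 0 = 6 (mod 7).
    The inverse of 4 mod 7 is 2 (since 4·2 = 8 = 1·7 + 1), so t ≡ 2·6 = 12 ≡ 5 (mod 7).
    Then x = 0 + 4·5 = 20, valid modulo lcm(4, 7) = 28: x ≡ 20 (mod 28).
  Combine with x ≡ 2 (mod 11): since gcd(28, 11) = 1, we get a unique residue mod 308.
    Write x = 20 + 28·t and substitute into x ≡ 2 (mod 11): 28·t ≡ 2 − 20 = -18 (mod 11).
    Reduce coefficients mod 11: 6·t ≡ 4 (mod 11).
    The inverse of 6 mod 11 is 2 (since 6·2 = 12 = 1·11 + 1), so t ≡ 2·4 = 8 ≡ 8 (mod 11).
    Then x = 20 + 28·8 = 244, valid modulo lcm(28, 11) = 308: x ≡ 244 (mod 308).
Verify: 244 mod 4 = 0 ✓, 244 mod 7 = 6 ✓, 244 mod 11 = 2 ✓.

x ≡ 244 (mod 308).


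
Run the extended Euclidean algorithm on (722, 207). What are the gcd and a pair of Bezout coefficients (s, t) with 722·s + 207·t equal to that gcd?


Euclidean algorithm on (722, 207) — divide until remainder is 0:
  722 = 3 · 207 + 101
  207 = 2 · 101 + 5
  101 = 20 · 5 + 1
  5 = 5 · 1 + 0
gcd(722, 207) = 1.
Track Bezout coefficients alongside the remainders: start with r₀ = 722 = a·1 + b·0 (s = 1, t = 0) and r₁ = 207 = a·0 + b·1 (s = 0, t = 1); each new remainder r_{k+1} = r_{k-1} − q_k·r_k inherits s_{k+1} = s_{k-1} − q_k·s_k, t_{k+1} = t_{k-1} − q_k·t_k, so r_k = a·s_k + b·t_k at every step:
  q = 3: r = 101, s = 1 − 3·0 = 1, t = 0 − 3·1 = -3  (check: 722·1 + 207·(-3) = 101)
  q = 2: r = 5, s = 0 − 2·1 = -2, t = 1 − 2·(-3) = 7  (check: 722·(-2) + 207·7 = 5)
  q = 20: r = 1, s = 1 − 20·(-2) = 41, t = -3 − 20·7 = -143  (check: 722·41 + 207·(-143) = 1)
The row with r = 1 (the gcd) gives the Bezout coefficients s = 41, t = -143.
Result: 722 · (41) + 207 · (-143) = 1.

gcd(722, 207) = 1; s = 41, t = -143 (check: 722·41 + 207·(-143) = 1).


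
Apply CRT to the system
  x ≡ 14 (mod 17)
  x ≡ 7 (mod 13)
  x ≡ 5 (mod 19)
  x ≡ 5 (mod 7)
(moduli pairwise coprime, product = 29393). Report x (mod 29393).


Product of moduli M = 17 · 13 · 19 · 7 = 29393.
Merge one congruence at a time:
  Start: x ≡ 14 (mod 17).
  Combine with x ≡ 7 (mod 13); new modulus lcm = 221.
    Write x = 14 + 17·t and substitute into x ≡ 7 (mod 13): 17·t ≡ 7 − 14 = -7 (mod 13).
    Reduce coefficients mod 13: 4·t ≡ 6 (mod 13).
    The inverse of 4 mod 13 is 10 (since 4·10 = 40 = 3·13 + 1), so t ≡ 10·6 = 60 ≡ 8 (mod 13).
    Then x = 14 + 17·8 = 150, valid modulo lcm(17, 13) = 221: x ≡ 150 (mod 221).
  Combine with x ≡ 5 (mod 19); new modulus lcm = 4199.
    Write x = 150 + 221·t and substitute into x ≡ 5 (mod 19): 221·t ≡ 5 − 150 = -145 (mod 19).
    Reduce coefficients mod 19: 12·t ≡ 7 (mod 19).
    The inverse of 12 mod 19 is 8 (since 12·8 = 96 = 5·19 + 1), so t ≡ 8·7 = 56 ≡ 18 (mod 19).
    Then x = 150 + 221·18 = 4128, valid modulo lcm(221, 19) = 4199: x ≡ 4128 (mod 4199).
  Combine with x ≡ 5 (mod 7); new modulus lcm = 29393.
    Write x = 4128 + 4199·t and substitute into x ≡ 5 (mod 7): 4199·t ≡ 5 − 4128 = -4123 (mod 7).
    Reduce coefficients mod 7: 6·t ≡ 0 (mod 7).
    The inverse of 6 mod 7 is 6 (since 6·6 = 36 = 5·7 + 1), so t ≡ 6·0 = 0 ≡ 0 (mod 7).
    Then x = 4128 + 4199·0 = 4128, valid modulo lcm(4199, 7) = 29393: x ≡ 4128 (mod 29393).
Verify against each original: 4128 mod 17 = 14, 4128 mod 13 = 7, 4128 mod 19 = 5, 4128 mod 7 = 5.

x ≡ 4128 (mod 29393).


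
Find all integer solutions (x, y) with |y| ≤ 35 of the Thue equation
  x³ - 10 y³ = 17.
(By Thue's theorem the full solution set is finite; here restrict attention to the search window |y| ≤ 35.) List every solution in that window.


The equation is x³ - 10y³ = 17. For fixed y, x³ = 10·y³ + 17, so a solution requires the RHS to be a perfect cube.
Strategy: iterate y from -35 to 35, compute RHS = 10·y³ + 17, and check whether it is a (positive or negative) perfect cube.
Check small values of y:
  y = 0: RHS = 17 is not a perfect cube.
  y = 1: RHS = 27 = (3)³ ⇒ x = 3 works.
  y = -1: RHS = 7 is not a perfect cube.
  y = 2: RHS = 97 is not a perfect cube.
  y = -2: RHS = -63 is not a perfect cube.
  y = 3: RHS = 287 is not a perfect cube.
  y = -3: RHS = -253 is not a perfect cube.
Continuing the search up to |y| = 35 finds no further solutions beyond those listed.
Collected solutions: (3, 1).

Solutions (with |y| ≤ 35): (3, 1).


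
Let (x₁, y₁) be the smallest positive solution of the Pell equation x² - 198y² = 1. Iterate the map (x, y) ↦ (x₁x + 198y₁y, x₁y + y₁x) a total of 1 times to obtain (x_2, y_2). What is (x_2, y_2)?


Step 1: Find the fundamental solution (x₁, y₁) of x² - 198y² = 1.
  Expand √198 as a continued fraction. a₀ = ⌊√198⌋ = 14; iterate m_{k+1} = d_k·a_k − m_k, d_{k+1} = (198 − m_{k+1}²)/d_k, a_{k+1} = ⌊(a₀ + m_{k+1})/d_{k+1}⌋ (starting m₀ = 0, d₀ = 1), with convergents p_k = a_k·p_{k-1} + p_{k-2}, q_k = a_k·q_{k-1} + q_{k-2} (p₋₁ = 1, q₋₁ = 0):
  k = 0: a₀ = 14; p₀/q₀ = 14/1; p₀² − 198·q₀² = 196 − 198 = -2.
  k = 1: m = 14, d = 2, a = ⌊(14 + 14)/2⌋ = 14; p/q = (14·14 + 1)/(14·1 + 0) = 197/14; p² − 198·q² = 38809 − 38808 = 1.
  The first convergent with p² − 198·q² = 1 gives the fundamental solution (x₁, y₁) = (197, 14).
Step 2: Apply the recurrence (x_{n+1}, y_{n+1}) = (x₁x_n + 198y₁y_n, x₁y_n + y₁x_n) repeatedly.
  From (x_1, y_1) = (197, 14): x_2 = 197·197 + 198·14·14 = 77617; y_2 = 197·14 + 14·197 = 5516.
Step 3: Verify x_2² - 198·y_2² = 6024398689 - 6024398688 = 1 (should be 1). ✓

(x_1, y_1) = (197, 14); (x_2, y_2) = (77617, 5516).


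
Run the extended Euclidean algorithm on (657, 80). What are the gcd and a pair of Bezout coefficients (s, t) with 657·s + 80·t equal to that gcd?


Euclidean algorithm on (657, 80) — divide until remainder is 0:
  657 = 8 · 80 + 17
  80 = 4 · 17 + 12
  17 = 1 · 12 + 5
  12 = 2 · 5 + 2
  5 = 2 · 2 + 1
  2 = 2 · 1 + 0
gcd(657, 80) = 1.
Track Bezout coefficients alongside the remainders: start with r₀ = 657 = a·1 + b·0 (s = 1, t = 0) and r₁ = 80 = a·0 + b·1 (s = 0, t = 1); each new remainder r_{k+1} = r_{k-1} − q_k·r_k inherits s_{k+1} = s_{k-1} − q_k·s_k, t_{k+1} = t_{k-1} − q_k·t_k, so r_k = a·s_k + b·t_k at every step:
  q = 8: r = 17, s = 1 − 8·0 = 1, t = 0 − 8·1 = -8  (check: 657·1 + 80·(-8) = 17)
  q = 4: r = 12, s = 0 − 4·1 = -4, t = 1 − 4·(-8) = 33  (check: 657·(-4) + 80·33 = 12)
  q = 1: r = 5, s = 1 − 1·(-4) = 5, t = -8 − 1·33 = -41  (check: 657·5 + 80·(-41) = 5)
  q = 2: r = 2, s = -4 − 2·5 = -14, t = 33 − 2·(-41) = 115  (check: 657·(-14) + 80·115 = 2)
  q = 2: r = 1, s = 5 − 2·(-14) = 33, t = -41 − 2·115 = -271  (check: 657·33 + 80·(-271) = 1)
The row with r = 1 (the gcd) gives the Bezout coefficients s = 33, t = -271.
Result: 657 · (33) + 80 · (-271) = 1.

gcd(657, 80) = 1; s = 33, t = -271 (check: 657·33 + 80·(-271) = 1).


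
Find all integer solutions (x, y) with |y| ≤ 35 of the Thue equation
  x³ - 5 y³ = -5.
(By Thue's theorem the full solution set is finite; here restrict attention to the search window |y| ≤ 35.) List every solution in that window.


The equation is x³ - 5y³ = -5. For fixed y, x³ = 5·y³ − 5, so a solution requires the RHS to be a perfect cube.
Strategy: iterate y from -35 to 35, compute RHS = 5·y³ − 5, and check whether it is a (positive or negative) perfect cube.
Check small values of y:
  y = 0: RHS = -5 is not a perfect cube.
  y = 1: RHS = 0 = (0)³ ⇒ x = 0 works.
  y = -1: RHS = -10 is not a perfect cube.
  y = 2: RHS = 35 is not a perfect cube.
  y = -2: RHS = -45 is not a perfect cube.
  y = 3: RHS = 130 is not a perfect cube.
  y = -3: RHS = -140 is not a perfect cube.
Continuing the search up to |y| = 35 finds no further solutions beyond those listed.
Collected solutions: (0, 1).

Solutions (with |y| ≤ 35): (0, 1).


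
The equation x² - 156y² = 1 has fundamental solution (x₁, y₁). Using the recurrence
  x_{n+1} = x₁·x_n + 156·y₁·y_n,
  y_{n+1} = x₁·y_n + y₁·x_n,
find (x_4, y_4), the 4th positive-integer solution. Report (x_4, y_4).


Step 1: Find the fundamental solution (x₁, y₁) of x² - 156y² = 1.
  Expand √156 as a continued fraction. a₀ = ⌊√156⌋ = 12; iterate m_{k+1} = d_k·a_k − m_k, d_{k+1} = (156 − m_{k+1}²)/d_k, a_{k+1} = ⌊(a₀ + m_{k+1})/d_{k+1}⌋ (starting m₀ = 0, d₀ = 1), with convergents p_k = a_k·p_{k-1} + p_{k-2}, q_k = a_k·q_{k-1} + q_{k-2} (p₋₁ = 1, q₋₁ = 0):
  k = 0: a₀ = 12; p₀/q₀ = 12/1; p₀² − 156·q₀² = 144 − 156 = -12.
  k = 1: m = 12, d = 12, a = ⌊(12 + 12)/12⌋ = 2; p/q = (2·12 + 1)/(2·1 + 0) = 25/2; p² − 156·q² = 625 − 624 = 1.
  The first convergent with p² − 156·q² = 1 gives the fundamental solution (x₁, y₁) = (25, 2).
Step 2: Apply the recurrence (x_{n+1}, y_{n+1}) = (x₁x_n + 156y₁y_n, x₁y_n + y₁x_n) repeatedly.
  From (x_1, y_1) = (25, 2): x_2 = 25·25 + 156·2·2 = 1249; y_2 = 25·2 + 2·25 = 100.
  From (x_2, y_2) = (1249, 100): x_3 = 25·1249 + 156·2·100 = 62425; y_3 = 25·100 + 2·1249 = 4998.
  From (x_3, y_3) = (62425, 4998): x_4 = 25·62425 + 156·2·4998 = 3120001; y_4 = 25·4998 + 2·62425 = 249800.
Step 3: Verify x_4² - 156·y_4² = 9734406240001 - 9734406240000 = 1 (should be 1). ✓

(x_1, y_1) = (25, 2); (x_4, y_4) = (3120001, 249800).


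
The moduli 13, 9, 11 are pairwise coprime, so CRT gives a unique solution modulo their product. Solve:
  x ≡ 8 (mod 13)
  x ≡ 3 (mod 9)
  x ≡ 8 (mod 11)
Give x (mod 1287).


Moduli 13, 9, 11 are pairwise coprime; by CRT there is a unique solution modulo M = 13 · 9 · 11 = 1287.
Solve pairwise, accumulating the modulus:
  Start with x ≡ 8 (mod 13).
  Combine with x ≡ 3 (mod 9): since gcd(13, 9) = 1, we get a unique residue mod 117.
    Write x = 8 + 13·t and substitute into x ≡ 3 (mod 9): 13·t ≡ 3 − 8 = -5 (mod 9).
    Reduce coefficients mod 9: 4·t ≡ 4 (mod 9).
    The inverse of 4 mod 9 is 7 (since 4·7 = 28 = 3·9 + 1), so t ≡ 7·4 = 28 ≡ 1 (mod 9).
    Then x = 8 + 13·1 = 21, valid modulo lcm(13, 9) = 117: x ≡ 21 (mod 117).
  Combine with x ≡ 8 (mod 11): since gcd(117, 11) = 1, we get a unique residue mod 1287.
    Write x = 21 + 117·t and substitute into x ≡ 8 (mod 11): 117·t ≡ 8 − 21 = -13 (mod 11).
    Reduce coefficients mod 11: 7·t ≡ 9 (mod 11).
    The inverse of 7 mod 11 is 8 (since 7·8 = 56 = 5·11 + 1), so t ≡ 8·9 = 72 ≡ 6 (mod 11).
    Then x = 21 + 117·6 = 723, valid modulo lcm(117, 11) = 1287: x ≡ 723 (mod 1287).
Verify: 723 mod 13 = 8 ✓, 723 mod 9 = 3 ✓, 723 mod 11 = 8 ✓.

x ≡ 723 (mod 1287).


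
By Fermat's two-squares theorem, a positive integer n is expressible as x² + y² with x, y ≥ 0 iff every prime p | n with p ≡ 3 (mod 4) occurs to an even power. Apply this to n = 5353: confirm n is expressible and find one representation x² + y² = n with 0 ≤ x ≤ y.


Step 1: Factor n = 5353 = 53 · 101.
Step 2: Check the mod-4 condition on each prime factor: 53 ≡ 1 (mod 4), exponent 1; 101 ≡ 1 (mod 4), exponent 1.
All primes ≡ 3 (mod 4) appear to even exponent (or don't appear), so by the two-squares theorem n IS expressible as a sum of two squares.
Step 3: Build a representation. Here n = 53 · 101 is a product of primes ≡ 1 (mod 4). Each prime p ≡ 1 (mod 4) is itself a sum of two squares; find a² by testing p − a² for a perfect square:
  53: 53 − 1² = 52, 53 − 2² = 49 = 7² ⇒ 53 = 2² + 7².
  101: 101 − 1² = 100 = 10² ⇒ 101 = 1² + 10².
  Combine using the Brahmagupta–Fibonacci identity (a² + b²)(c² + d²) = (ac − bd)² + (ad + bc)² = (ac + bd)² + (ad − bc)²:
  53 · 101 = 5353: from (2² + 7²)(1² + 10²), take (2·1 − 7·10, 2·10 + 7·1) = (2 − 70, 20 + 7) = (-68, 27); dropping signs (only squares matter) gives (68, 27); check 68² + 27² = 4624 + 729 = 5353 ✓.
Step 4: Order so x ≤ y and verify: 27² + 68² = 729 + 4624 = 5353 = n. ✓

n = 5353 = 27² + 68² (one valid representation with x ≤ y).


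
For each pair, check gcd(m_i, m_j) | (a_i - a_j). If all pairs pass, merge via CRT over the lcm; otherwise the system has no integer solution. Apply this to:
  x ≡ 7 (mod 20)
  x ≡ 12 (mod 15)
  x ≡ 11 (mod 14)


Moduli 20, 15, 14 are not pairwise coprime, so CRT works modulo lcm(m_i) when all pairwise compatibility conditions hold.
Pairwise compatibility: gcd(m_i, m_j) must divide a_i - a_j for every pair.
Merge one congruence at a time:
  Start: x ≡ 7 (mod 20).
  Combine with x ≡ 12 (mod 15): gcd(20, 15) = 5; 12 - 7 = 5, which IS divisible by 5, so compatible.
    Write x = 7 + 20·t and substitute into x ≡ 12 (mod 15): 20·t ≡ 12 − 7 = 5 (mod 15).
    Divide the congruence (and modulus) by g = 5: 4·t ≡ 1 (mod 3).
    Reduce coefficients mod 3: 1·t ≡ 1 (mod 3).
    So t ≡ 1 (mod 3).
    Then x = 7 + 20·1 = 27, valid modulo lcm(20, 15) = 60: x ≡ 27 (mod 60).
  Combine with x ≡ 11 (mod 14): gcd(60, 14) = 2; 11 - 27 = -16, which IS divisible by 2, so compatible.
    Write x = 27 + 60·t and substitute into x ≡ 11 (mod 14): 60·t ≡ 11 − 27 = -16 (mod 14).
    Divide the congruence (and modulus) by g = 2: 30·t ≡ -8 (mod 7).
    Reduce coefficients mod 7: 2·t ≡ 6 (mod 7).
    The inverse of 2 mod 7 is 4 (since 2·4 = 8 = 1·7 + 1), so t ≡ 4·6 = 24 ≡ 3 (mod 7).
    Then x = 27 + 60·3 = 207, valid modulo lcm(60, 14) = 420: x ≡ 207 (mod 420).
Verify: 207 mod 20 = 7, 207 mod 15 = 12, 207 mod 14 = 11.

x ≡ 207 (mod 420).


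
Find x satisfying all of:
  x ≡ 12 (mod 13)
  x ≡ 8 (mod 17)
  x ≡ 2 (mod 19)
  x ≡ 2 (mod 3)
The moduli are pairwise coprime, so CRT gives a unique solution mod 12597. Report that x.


Product of moduli M = 13 · 17 · 19 · 3 = 12597.
Merge one congruence at a time:
  Start: x ≡ 12 (mod 13).
  Combine with x ≡ 8 (mod 17); new modulus lcm = 221.
    Write x = 12 + 13·t and substitute into x ≡ 8 (mod 17): 13·t ≡ 8 − 12 = -4 (mod 17).
    Reduce coefficients mod 17: 13·t ≡ 13 (mod 17).
    The inverse of 13 mod 17 is 4 (since 13·4 = 52 = 3·17 + 1), so t ≡ 4·13 = 52 ≡ 1 (mod 17).
    Then x = 12 + 13·1 = 25, valid modulo lcm(13, 17) = 221: x ≡ 25 (mod 221).
  Combine with x ≡ 2 (mod 19); new modulus lcm = 4199.
    Write x = 25 + 221·t and substitute into x ≡ 2 (mod 19): 221·t ≡ 2 − 25 = -23 (mod 19).
    Reduce coefficients mod 19: 12·t ≡ 15 (mod 19).
    The inverse of 12 mod 19 is 8 (since 12·8 = 96 = 5·19 + 1), so t ≡ 8·15 = 120 ≡ 6 (mod 19).
    Then x = 25 + 221·6 = 1351, valid modulo lcm(221, 19) = 4199: x ≡ 1351 (mod 4199).
  Combine with x ≡ 2 (mod 3); new modulus lcm = 12597.
    Write x = 1351 + 4199·t and substitute into x ≡ 2 (mod 3): 4199·t ≡ 2 − 1351 = -1349 (mod 3).
    Reduce coefficients mod 3: 2·t ≡ 1 (mod 3).
    The inverse of 2 mod 3 is 2 (since 2·2 = 4 = 1·3 + 1), so t ≡ 2·1 = 2 ≡ 2 (mod 3).
    Then x = 1351 + 4199·2 = 9749, valid modulo lcm(4199, 3) = 12597: x ≡ 9749 (mod 12597).
Verify against each original: 9749 mod 13 = 12, 9749 mod 17 = 8, 9749 mod 19 = 2, 9749 mod 3 = 2.

x ≡ 9749 (mod 12597).


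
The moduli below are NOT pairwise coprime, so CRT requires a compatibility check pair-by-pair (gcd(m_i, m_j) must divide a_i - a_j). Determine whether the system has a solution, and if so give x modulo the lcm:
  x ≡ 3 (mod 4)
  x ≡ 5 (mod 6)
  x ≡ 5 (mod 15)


Moduli 4, 6, 15 are not pairwise coprime, so CRT works modulo lcm(m_i) when all pairwise compatibility conditions hold.
Pairwise compatibility: gcd(m_i, m_j) must divide a_i - a_j for every pair.
Merge one congruence at a time:
  Start: x ≡ 3 (mod 4).
  Combine with x ≡ 5 (mod 6): gcd(4, 6) = 2; 5 - 3 = 2, which IS divisible by 2, so compatible.
    Write x = 3 + 4·t and substitute into x ≡ 5 (mod 6): 4·t ≡ 5 − 3 = 2 (mod 6).
    Divide the congruence (and modulus) by g = 2: 2·t ≡ 1 (mod 3).
    The inverse of 2 mod 3 is 2 (since 2·2 = 4 = 1·3 + 1), so t ≡ 2·1 = 2 ≡ 2 (mod 3).
    Then x = 3 + 4·2 = 11, valid modulo lcm(4, 6) = 12: x ≡ 11 (mod 12).
  Combine with x ≡ 5 (mod 15): gcd(12, 15) = 3; 5 - 11 = -6, which IS divisible by 3, so compatible.
    Write x = 11 + 12·t and substitute into x ≡ 5 (mod 15): 12·t ≡ 5 − 11 = -6 (mod 15).
    Divide the congruence (and modulus) by g = 3: 4·t ≡ -2 (mod 5).
    Reduce coefficients mod 5: 4·t ≡ 3 (mod 5).
    The inverse of 4 mod 5 is 4 (since 4·4 = 16 = 3·5 + 1), so t ≡ 4·3 = 12 ≡ 2 (mod 5).
    Then x = 11 + 12·2 = 35, valid modulo lcm(12, 15) = 60: x ≡ 35 (mod 60).
Verify: 35 mod 4 = 3, 35 mod 6 = 5, 35 mod 15 = 5.

x ≡ 35 (mod 60).


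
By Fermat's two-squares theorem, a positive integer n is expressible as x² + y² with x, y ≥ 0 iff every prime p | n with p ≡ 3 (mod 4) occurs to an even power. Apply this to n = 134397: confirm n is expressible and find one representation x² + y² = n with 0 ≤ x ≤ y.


Step 1: Factor n = 134397 = 3^2 · 109 · 137.
Step 2: Check the mod-4 condition on each prime factor: 3 ≡ 3 (mod 4), exponent 2 (must be even); 109 ≡ 1 (mod 4), exponent 1; 137 ≡ 1 (mod 4), exponent 1.
All primes ≡ 3 (mod 4) appear to even exponent (or don't appear), so by the two-squares theorem n IS expressible as a sum of two squares.
Step 3: Build a representation. Group n = k² · m with k = 3 and m = 109 · 137 = 14933 (a product of primes ≡ 1 (mod 4)); a representation of m scales to one of n via (k·x)² + (k·y)² = k²(x² + y²). Each prime p ≡ 1 (mod 4) is itself a sum of two squares; find a² by testing p − a² for a perfect square:
  109: 109 − 1² = 108, 109 − 2² = 105, 109 − 3² = 100 = 10² ⇒ 109 = 3² + 10².
  137: 137 − 1² = 136, 137 − 2² = 133, 137 − 3² = 128, 137 − 4² = 121 = 11² ⇒ 137 = 4² + 11².
  Combine using the Brahmagupta–Fibonacci identity (a² + b²)(c² + d²) = (ac − bd)² + (ad + bc)² = (ac + bd)² + (ad − bc)²:
  109 · 137 = 14933: from (3² + 10²)(4² + 11²), take (3·4 − 10·11, 3·11 + 10·4) = (12 − 110, 33 + 40) = (-98, 73); dropping signs (only squares matter) gives (98, 73); check 98² + 73² = 9604 + 5329 = 14933 ✓.
  Scale by k = 3: (3·98, 3·73) = (294, 219).
Step 4: Order so x ≤ y and verify: 219² + 294² = 47961 + 86436 = 134397 = n. ✓

n = 134397 = 219² + 294² (one valid representation with x ≤ y).


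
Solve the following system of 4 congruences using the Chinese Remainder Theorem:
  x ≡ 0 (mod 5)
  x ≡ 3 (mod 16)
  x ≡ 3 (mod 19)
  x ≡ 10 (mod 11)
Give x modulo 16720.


Product of moduli M = 5 · 16 · 19 · 11 = 16720.
Merge one congruence at a time:
  Start: x ≡ 0 (mod 5).
  Combine with x ≡ 3 (mod 16); new modulus lcm = 80.
    Write x = 0 + 5·t and substitute into x ≡ 3 (mod 16): 5·t ≡ 3 − 0 = 3 (mod 16).
    The inverse of 5 mod 16 is 13 (since 5·13 = 65 = 4·16 + 1), so t ≡ 13·3 = 39 ≡ 7 (mod 16).
    Then x = 0 + 5·7 = 35, valid modulo lcm(5, 16) = 80: x ≡ 35 (mod 80).
  Combine with x ≡ 3 (mod 19); new modulus lcm = 1520.
    Write x = 35 + 80·t and substitute into x ≡ 3 (mod 19): 80·t ≡ 3 − 35 = -32 (mod 19).
    Reduce coefficients mod 19: 4·t ≡ 6 (mod 19).
    The inverse of 4 mod 19 is 5 (since 4·5 = 20 = 1·19 + 1), so t ≡ 5·6 = 30 ≡ 11 (mod 19).
    Then x = 35 + 80·11 = 915, valid modulo lcm(80, 19) = 1520: x ≡ 915 (mod 1520).
  Combine with x ≡ 10 (mod 11); new modulus lcm = 16720.
    Write x = 915 + 1520·t and substitute into x ≡ 10 (mod 11): 1520·t ≡ 10 − 915 = -905 (mod 11).
    Reduce coefficients mod 11: 2·t ≡ 8 (mod 11).
    The inverse of 2 mod 11 is 6 (since 2·6 = 12 = 1·11 + 1), so t ≡ 6·8 = 48 ≡ 4 (mod 11).
    Then x = 915 + 1520·4 = 6995, valid modulo lcm(1520, 11) = 16720: x ≡ 6995 (mod 16720).
Verify against each original: 6995 mod 5 = 0, 6995 mod 16 = 3, 6995 mod 19 = 3, 6995 mod 11 = 10.

x ≡ 6995 (mod 16720).


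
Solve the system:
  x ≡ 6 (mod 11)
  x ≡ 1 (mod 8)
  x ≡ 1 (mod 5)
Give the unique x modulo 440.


Moduli 11, 8, 5 are pairwise coprime; by CRT there is a unique solution modulo M = 11 · 8 · 5 = 440.
Solve pairwise, accumulating the modulus:
  Start with x ≡ 6 (mod 11).
  Combine with x ≡ 1 (mod 8): since gcd(11, 8) = 1, we get a unique residue mod 88.
    Write x = 6 + 11·t and substitute into x ≡ 1 (mod 8): 11·t ≡ 1 − 6 = -5 (mod 8).
    Reduce coefficients mod 8: 3·t ≡ 3 (mod 8).
    The inverse of 3 mod 8 is 3 (since 3·3 = 9 = 1·8 + 1), so t ≡ 3·3 = 9 ≡ 1 (mod 8).
    Then x = 6 + 11·1 = 17, valid modulo lcm(11, 8) = 88: x ≡ 17 (mod 88).
  Combine with x ≡ 1 (mod 5): since gcd(88, 5) = 1, we get a unique residue mod 440.
    Write x = 17 + 88·t and substitute into x ≡ 1 (mod 5): 88·t ≡ 1 − 17 = -16 (mod 5).
    Reduce coefficients mod 5: 3·t ≡ 4 (mod 5).
    The inverse of 3 mod 5 is 2 (since 3·2 = 6 = 1·5 + 1), so t ≡ 2·4 = 8 ≡ 3 (mod 5).
    Then x = 17 + 88·3 = 281, valid modulo lcm(88, 5) = 440: x ≡ 281 (mod 440).
Verify: 281 mod 11 = 6 ✓, 281 mod 8 = 1 ✓, 281 mod 5 = 1 ✓.

x ≡ 281 (mod 440).


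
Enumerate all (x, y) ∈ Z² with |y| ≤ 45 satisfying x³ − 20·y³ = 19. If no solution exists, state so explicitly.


The equation is x³ - 20y³ = 19. For fixed y, x³ = 20·y³ + 19, so a solution requires the RHS to be a perfect cube.
Strategy: iterate y from -45 to 45, compute RHS = 20·y³ + 19, and check whether it is a (positive or negative) perfect cube.
Check small values of y:
  y = 0: RHS = 19 is not a perfect cube.
  y = 1: RHS = 39 is not a perfect cube.
  y = -1: RHS = -1 = (-1)³ ⇒ x = -1 works.
  y = 2: RHS = 179 is not a perfect cube.
  y = -2: RHS = -141 is not a perfect cube.
  y = 3: RHS = 559 is not a perfect cube.
  y = -3: RHS = -521 is not a perfect cube.
Continuing the search up to |y| = 45 finds no further solutions beyond those listed.
Collected solutions: (-1, -1).

Solutions (with |y| ≤ 45): (-1, -1).


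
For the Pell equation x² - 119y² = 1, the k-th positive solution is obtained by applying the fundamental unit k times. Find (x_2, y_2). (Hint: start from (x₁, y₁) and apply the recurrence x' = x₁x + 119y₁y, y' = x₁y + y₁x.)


Step 1: Find the fundamental solution (x₁, y₁) of x² - 119y² = 1.
  Expand √119 as a continued fraction. a₀ = ⌊√119⌋ = 10; iterate m_{k+1} = d_k·a_k − m_k, d_{k+1} = (119 − m_{k+1}²)/d_k, a_{k+1} = ⌊(a₀ + m_{k+1})/d_{k+1}⌋ (starting m₀ = 0, d₀ = 1), with convergents p_k = a_k·p_{k-1} + p_{k-2}, q_k = a_k·q_{k-1} + q_{k-2} (p₋₁ = 1, q₋₁ = 0):
  k = 0: a₀ = 10; p₀/q₀ = 10/1; p₀² − 119·q₀² = 100 − 119 = -19.
  k = 1: m = 10, d = 19, a = ⌊(10 + 10)/19⌋ = 1; p/q = (1·10 + 1)/(1·1 + 0) = 11/1; p² − 119·q² = 121 − 119 = 2.
  k = 2: m = 9, d = 2, a = ⌊(10 + 9)/2⌋ = 9; p/q = (9·11 + 10)/(9·1 + 1) = 109/10; p² − 119·q² = 11881 − 11900 = -19.
  k = 3: m = 9, d = 19, a = ⌊(10 + 9)/19⌋ = 1; p/q = (1·109 + 11)/(1·10 + 1) = 120/11; p² − 119·q² = 14400 − 14399 = 1.
  The first convergent with p² − 119·q² = 1 gives the fundamental solution (x₁, y₁) = (120, 11).
Step 2: Apply the recurrence (x_{n+1}, y_{n+1}) = (x₁x_n + 119y₁y_n, x₁y_n + y₁x_n) repeatedly.
  From (x_1, y_1) = (120, 11): x_2 = 120·120 + 119·11·11 = 28799; y_2 = 120·11 + 11·120 = 2640.
Step 3: Verify x_2² - 119·y_2² = 829382401 - 829382400 = 1 (should be 1). ✓

(x_1, y_1) = (120, 11); (x_2, y_2) = (28799, 2640).


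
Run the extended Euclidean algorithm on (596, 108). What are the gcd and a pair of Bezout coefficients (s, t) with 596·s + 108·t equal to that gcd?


Euclidean algorithm on (596, 108) — divide until remainder is 0:
  596 = 5 · 108 + 56
  108 = 1 · 56 + 52
  56 = 1 · 52 + 4
  52 = 13 · 4 + 0
gcd(596, 108) = 4.
Track Bezout coefficients alongside the remainders: start with r₀ = 596 = a·1 + b·0 (s = 1, t = 0) and r₁ = 108 = a·0 + b·1 (s = 0, t = 1); each new remainder r_{k+1} = r_{k-1} − q_k·r_k inherits s_{k+1} = s_{k-1} − q_k·s_k, t_{k+1} = t_{k-1} − q_k·t_k, so r_k = a·s_k + b·t_k at every step:
  q = 5: r = 56, s = 1 − 5·0 = 1, t = 0 − 5·1 = -5  (check: 596·1 + 108·(-5) = 56)
  q = 1: r = 52, s = 0 − 1·1 = -1, t = 1 − 1·(-5) = 6  (check: 596·(-1) + 108·6 = 52)
  q = 1: r = 4, s = 1 − 1·(-1) = 2, t = -5 − 1·6 = -11  (check: 596·2 + 108·(-11) = 4)
The row with r = 4 (the gcd) gives the Bezout coefficients s = 2, t = -11.
Result: 596 · (2) + 108 · (-11) = 4.

gcd(596, 108) = 4; s = 2, t = -11 (check: 596·2 + 108·(-11) = 4).


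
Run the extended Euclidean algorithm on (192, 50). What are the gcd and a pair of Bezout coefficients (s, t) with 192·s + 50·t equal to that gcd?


Euclidean algorithm on (192, 50) — divide until remainder is 0:
  192 = 3 · 50 + 42
  50 = 1 · 42 + 8
  42 = 5 · 8 + 2
  8 = 4 · 2 + 0
gcd(192, 50) = 2.
Track Bezout coefficients alongside the remainders: start with r₀ = 192 = a·1 + b·0 (s = 1, t = 0) and r₁ = 50 = a·0 + b·1 (s = 0, t = 1); each new remainder r_{k+1} = r_{k-1} − q_k·r_k inherits s_{k+1} = s_{k-1} − q_k·s_k, t_{k+1} = t_{k-1} − q_k·t_k, so r_k = a·s_k + b·t_k at every step:
  q = 3: r = 42, s = 1 − 3·0 = 1, t = 0 − 3·1 = -3  (check: 192·1 + 50·(-3) = 42)
  q = 1: r = 8, s = 0 − 1·1 = -1, t = 1 − 1·(-3) = 4  (check: 192·(-1) + 50·4 = 8)
  q = 5: r = 2, s = 1 − 5·(-1) = 6, t = -3 − 5·4 = -23  (check: 192·6 + 50·(-23) = 2)
The row with r = 2 (the gcd) gives the Bezout coefficients s = 6, t = -23.
Result: 192 · (6) + 50 · (-23) = 2.

gcd(192, 50) = 2; s = 6, t = -23 (check: 192·6 + 50·(-23) = 2).


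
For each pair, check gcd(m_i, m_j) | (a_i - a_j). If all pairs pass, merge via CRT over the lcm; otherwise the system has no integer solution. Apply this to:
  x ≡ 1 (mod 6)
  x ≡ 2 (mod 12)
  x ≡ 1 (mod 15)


Moduli 6, 12, 15 are not pairwise coprime, so CRT works modulo lcm(m_i) when all pairwise compatibility conditions hold.
Pairwise compatibility: gcd(m_i, m_j) must divide a_i - a_j for every pair.
Merge one congruence at a time:
  Start: x ≡ 1 (mod 6).
  Combine with x ≡ 2 (mod 12): gcd(6, 12) = 6, and 2 - 1 = 1 is NOT divisible by 6.
    ⇒ system is inconsistent (no integer solution).

No solution (the system is inconsistent).


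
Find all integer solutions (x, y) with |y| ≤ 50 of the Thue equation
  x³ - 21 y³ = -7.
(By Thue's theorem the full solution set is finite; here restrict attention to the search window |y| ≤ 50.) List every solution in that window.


The equation is x³ - 21y³ = -7. For fixed y, x³ = 21·y³ − 7, so a solution requires the RHS to be a perfect cube.
Strategy: iterate y from -50 to 50, compute RHS = 21·y³ − 7, and check whether it is a (positive or negative) perfect cube.
Check small values of y:
  y = 0: RHS = -7 is not a perfect cube.
  y = 1: RHS = 14 is not a perfect cube.
  y = -1: RHS = -28 is not a perfect cube.
  y = 2: RHS = 161 is not a perfect cube.
  y = -2: RHS = -175 is not a perfect cube.
  y = 3: RHS = 560 is not a perfect cube.
  y = -3: RHS = -574 is not a perfect cube.
Continuing the search up to |y| = 50 finds no solutions either.
No (x, y) in the scanned range satisfies the equation.

No integer solutions with |y| ≤ 50.


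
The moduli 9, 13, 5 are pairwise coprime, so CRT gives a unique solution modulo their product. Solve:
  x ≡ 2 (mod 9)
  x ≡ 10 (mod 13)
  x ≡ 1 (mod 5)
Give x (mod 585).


Moduli 9, 13, 5 are pairwise coprime; by CRT there is a unique solution modulo M = 9 · 13 · 5 = 585.
Solve pairwise, accumulating the modulus:
  Start with x ≡ 2 (mod 9).
  Combine with x ≡ 10 (mod 13): since gcd(9, 13) = 1, we get a unique residue mod 117.
    Write x = 2 + 9·t and substitute into x ≡ 10 (mod 13): 9·t ≡ 10 − 2 = 8 (mod 13).
    The inverse of 9 mod 13 is 3 (since 9·3 = 27 = 2·13 + 1), so t ≡ 3·8 = 24 ≡ 11 (mod 13).
    Then x = 2 + 9·11 = 101, valid modulo lcm(9, 13) = 117: x ≡ 101 (mod 117).
  Combine with x ≡ 1 (mod 5): since gcd(117, 5) = 1, we get a unique residue mod 585.
    Write x = 101 + 117·t and substitute into x ≡ 1 (mod 5): 117·t ≡ 1 − 101 = -100 (mod 5).
    Reduce coefficients mod 5: 2·t ≡ 0 (mod 5).
    The inverse of 2 mod 5 is 3 (since 2·3 = 6 = 1·5 + 1), so t ≡ 3·0 = 0 ≡ 0 (mod 5).
    Then x = 101 + 117·0 = 101, valid modulo lcm(117, 5) = 585: x ≡ 101 (mod 585).
Verify: 101 mod 9 = 2 ✓, 101 mod 13 = 10 ✓, 101 mod 5 = 1 ✓.

x ≡ 101 (mod 585).


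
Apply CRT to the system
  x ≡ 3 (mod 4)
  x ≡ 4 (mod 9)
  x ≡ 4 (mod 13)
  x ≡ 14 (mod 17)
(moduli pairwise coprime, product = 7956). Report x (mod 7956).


Product of moduli M = 4 · 9 · 13 · 17 = 7956.
Merge one congruence at a time:
  Start: x ≡ 3 (mod 4).
  Combine with x ≡ 4 (mod 9); new modulus lcm = 36.
    Write x = 3 + 4·t and substitute into x ≡ 4 (mod 9): 4·t ≡ 4 − 3 = 1 (mod 9).
    The inverse of 4 mod 9 is 7 (since 4·7 = 28 = 3·9 + 1), so t ≡ 7·1 = 7 ≡ 7 (mod 9).
    Then x = 3 + 4·7 = 31, valid modulo lcm(4, 9) = 36: x ≡ 31 (mod 36).
  Combine with x ≡ 4 (mod 13); new modulus lcm = 468.
    Write x = 31 + 36·t and substitute into x ≡ 4 (mod 13): 36·t ≡ 4 − 31 = -27 (mod 13).
    Reduce coefficients mod 13: 10·t ≡ 12 (mod 13).
    The inverse of 10 mod 13 is 4 (since 10·4 = 40 = 3·13 + 1), so t ≡ 4·12 = 48 ≡ 9 (mod 13).
    Then x = 31 + 36·9 = 355, valid modulo lcm(36, 13) = 468: x ≡ 355 (mod 468).
  Combine with x ≡ 14 (mod 17); new modulus lcm = 7956.
    Write x = 355 + 468·t and substitute into x ≡ 14 (mod 17): 468·t ≡ 14 − 355 = -341 (mod 17).
    Reduce coefficients mod 17: 9·t ≡ 16 (mod 17).
    The inverse of 9 mod 17 is 2 (since 9·2 = 18 = 1·17 + 1), so t ≡ 2·16 = 32 ≡ 15 (mod 17).
    Then x = 355 + 468·15 = 7375, valid modulo lcm(468, 17) = 7956: x ≡ 7375 (mod 7956).
Verify against each original: 7375 mod 4 = 3, 7375 mod 9 = 4, 7375 mod 13 = 4, 7375 mod 17 = 14.

x ≡ 7375 (mod 7956).


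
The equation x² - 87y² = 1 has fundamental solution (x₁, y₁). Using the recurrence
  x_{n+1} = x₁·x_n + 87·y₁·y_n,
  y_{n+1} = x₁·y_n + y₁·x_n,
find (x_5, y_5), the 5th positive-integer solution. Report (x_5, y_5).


Step 1: Find the fundamental solution (x₁, y₁) of x² - 87y² = 1.
  Expand √87 as a continued fraction. a₀ = ⌊√87⌋ = 9; iterate m_{k+1} = d_k·a_k − m_k, d_{k+1} = (87 − m_{k+1}²)/d_k, a_{k+1} = ⌊(a₀ + m_{k+1})/d_{k+1}⌋ (starting m₀ = 0, d₀ = 1), with convergents p_k = a_k·p_{k-1} + p_{k-2}, q_k = a_k·q_{k-1} + q_{k-2} (p₋₁ = 1, q₋₁ = 0):
  k = 0: a₀ = 9; p₀/q₀ = 9/1; p₀² − 87·q₀² = 81 − 87 = -6.
  k = 1: m = 9, d = 6, a = ⌊(9 + 9)/6⌋ = 3; p/q = (3·9 + 1)/(3·1 + 0) = 28/3; p² − 87·q² = 784 − 783 = 1.
  The first convergent with p² − 87·q² = 1 gives the fundamental solution (x₁, y₁) = (28, 3).
Step 2: Apply the recurrence (x_{n+1}, y_{n+1}) = (x₁x_n + 87y₁y_n, x₁y_n + y₁x_n) repeatedly.
  From (x_1, y_1) = (28, 3): x_2 = 28·28 + 87·3·3 = 1567; y_2 = 28·3 + 3·28 = 168.
  From (x_2, y_2) = (1567, 168): x_3 = 28·1567 + 87·3·168 = 87724; y_3 = 28·168 + 3·1567 = 9405.
  From (x_3, y_3) = (87724, 9405): x_4 = 28·87724 + 87·3·9405 = 4910977; y_4 = 28·9405 + 3·87724 = 526512.
  From (x_4, y_4) = (4910977, 526512): x_5 = 28·4910977 + 87·3·526512 = 274926988; y_5 = 28·526512 + 3·4910977 = 29475267.
Step 3: Verify x_5² - 87·y_5² = 75584848730752144 - 75584848730752143 = 1 (should be 1). ✓

(x_1, y_1) = (28, 3); (x_5, y_5) = (274926988, 29475267).
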